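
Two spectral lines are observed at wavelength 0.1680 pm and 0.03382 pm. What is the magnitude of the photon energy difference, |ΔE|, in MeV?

Using E = hc/λ: E₁ = 1.1824e-12 J, E₂ = 5.8736e-12 J.
|ΔE| = |1.1824e-12 − 5.8736e-12| = 4.69e-12 J = 29.3 MeV.

29.3 MeV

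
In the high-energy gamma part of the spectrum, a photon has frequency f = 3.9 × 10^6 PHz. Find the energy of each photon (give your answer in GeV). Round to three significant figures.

0.0161 GeV

Convert to SI: f = 3.9 × 10^6 PHz = 3.9 × 10^21 Hz.
Since E = hf for a photon, E = 2.584 × 10^-12 J.
Converting to GeV: E = 0.01613 GeV ≈ 0.0161 GeV.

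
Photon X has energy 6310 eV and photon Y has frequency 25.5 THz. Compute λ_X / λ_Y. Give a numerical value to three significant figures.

λ_X = 1.965e-10 m (from energy = 6310 eV, via λ = hc/E).
λ_Y = 1.176e-5 m (from frequency = 25.5 THz, via λ = c/f).
Ratio = 1.965e-10 / 1.176e-5 = 1.67e-5.

1.67e-5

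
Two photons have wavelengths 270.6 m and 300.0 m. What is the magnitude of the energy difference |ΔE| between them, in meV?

4.49e-7 meV

Using E = hc/λ: E₁ = 7.3409e-28 J, E₂ = 6.6215e-28 J.
|ΔE| = |7.3409e-28 − 6.6215e-28| = 7.19e-29 J = 4.49e-7 meV.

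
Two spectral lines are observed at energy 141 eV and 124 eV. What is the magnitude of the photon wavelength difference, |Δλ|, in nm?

Using λ = hc/E: λ₁ = 8.793e-9 m, λ₂ = 9.999e-9 m.
|Δλ| = |8.793e-9 − 9.999e-9| = 1.21e-9 m = 1.21 nm.

1.21 nm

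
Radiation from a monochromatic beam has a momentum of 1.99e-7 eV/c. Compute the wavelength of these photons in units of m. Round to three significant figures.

Convert to SI: p = 1.99e-7 eV/c = 1.0635e-34 kg·m/s.
The photon relation is λ = h/p, giving λ = 6.230 m.
So λ ≈ 6.23 m.

6.23 m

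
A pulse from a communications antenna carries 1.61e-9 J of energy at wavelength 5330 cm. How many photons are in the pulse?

4.32e17 photons

Per-photon energy: E = 3.727e-27 J (from wavelength = 5330 cm).
N = E_total / E_photon = 1.61e-9 J / 3.727e-27 J = 4.32e17.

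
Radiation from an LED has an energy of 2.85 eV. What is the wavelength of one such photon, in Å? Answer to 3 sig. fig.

First convert: E = 2.85 eV = 4.5662 × 10^-19 J.
The photon relation is λ = hc/E, giving λ = 4.350 × 10^-7 m.
Converting to Å: λ = 4350 Å ≈ 4350 Å.

4350 Å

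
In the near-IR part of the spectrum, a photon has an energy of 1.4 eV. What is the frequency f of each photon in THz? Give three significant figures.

Take h = 6.62607015e-34 J·s, 1 eV = 1.602176634e-19 J.
Convert to SI: E = 1.4 eV = 2.2430e-19 J.
Since f = E/h for a photon, f = 3.385e14 Hz.
Converting to THz: f = 338.5 THz ≈ 339 THz.

339 THz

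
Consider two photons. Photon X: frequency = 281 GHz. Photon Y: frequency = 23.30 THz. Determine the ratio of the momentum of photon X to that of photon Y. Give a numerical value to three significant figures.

0.0121

p_X = 6.211·10^-31 kg·m/s (from frequency = 281 GHz, via p = hf/c).
p_Y = 5.150·10^-29 kg·m/s (from frequency = 23.30 THz, via p = hf/c).
Ratio = 6.211·10^-31 / 5.150·10^-29 = 0.0121.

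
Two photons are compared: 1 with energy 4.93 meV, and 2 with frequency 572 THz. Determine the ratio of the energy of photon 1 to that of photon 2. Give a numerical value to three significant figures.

E_1 = 7.899 × 10^-22 J (from energy = 4.93 meV, via E given directly).
E_2 = 3.790 × 10^-19 J (from frequency = 572 THz, via E = hf).
Ratio = 7.899 × 10^-22 / 3.790 × 10^-19 = 2.08 × 10^-3.

2.08 × 10^-3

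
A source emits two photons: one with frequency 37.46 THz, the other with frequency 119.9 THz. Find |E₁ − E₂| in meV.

341 meV

Using E = hf: E₁ = 2.4821e-20 J, E₂ = 7.9447e-20 J.
|ΔE| = |2.4821e-20 − 7.9447e-20| = 5.46e-20 J = 341 meV.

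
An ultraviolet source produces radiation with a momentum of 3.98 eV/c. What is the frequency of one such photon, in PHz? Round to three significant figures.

(h = 6.62607015e-34 J·s, c = 2.99792458e8 m/s, 1 eV = 1.602176634e-19 J.)
In SI units: p = 3.98 eV/c = 2.1270e-27 kg·m/s.
For a photon f = pc/h, so f = 9.624e14 Hz.
Converting to PHz: f = 0.9624 PHz ≈ 0.962 PHz.

0.962 PHz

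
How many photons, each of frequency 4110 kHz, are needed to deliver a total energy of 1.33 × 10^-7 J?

4.88 × 10^19 photons

Per-photon energy: E = 2.723 × 10^-27 J (from frequency = 4110 kHz).
N = E_total / E_photon = 1.33 × 10^-7 J / 2.723 × 10^-27 J = 4.88 × 10^19.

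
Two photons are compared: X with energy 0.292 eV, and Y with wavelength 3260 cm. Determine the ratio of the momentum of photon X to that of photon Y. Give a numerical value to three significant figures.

7.68 × 10^6

p_X = 1.561 × 10^-28 kg·m/s (from energy = 0.292 eV, via p = E/c).
p_Y = 2.033 × 10^-35 kg·m/s (from wavelength = 3260 cm, via p = h/λ).
Ratio = 1.561 × 10^-28 / 2.033 × 10^-35 = 7.68 × 10^6.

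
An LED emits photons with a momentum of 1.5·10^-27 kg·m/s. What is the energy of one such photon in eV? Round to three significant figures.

For a photon E = pc, so E = 4.497·10^-19 J.
Converting to eV: E = 2.807 eV ≈ 2.81 eV.

2.81 eV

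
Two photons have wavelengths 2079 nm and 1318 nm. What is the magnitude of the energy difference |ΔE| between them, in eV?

Using E = hc/λ: E₁ = 9.5548 × 10^-20 J, E₂ = 1.5072 × 10^-19 J.
|ΔE| = |9.5548 × 10^-20 − 1.5072 × 10^-19| = 5.52 × 10^-20 J = 0.344 eV.

0.344 eV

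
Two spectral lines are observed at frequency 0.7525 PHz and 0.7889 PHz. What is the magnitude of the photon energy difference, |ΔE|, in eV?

0.151 eV

Using E = hf: E₁ = 4.9861e-19 J, E₂ = 5.2273e-19 J.
|ΔE| = |4.9861e-19 − 5.2273e-19| = 2.41e-20 J = 0.151 eV.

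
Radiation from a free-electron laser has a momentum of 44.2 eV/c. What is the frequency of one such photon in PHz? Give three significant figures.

In SI units: p = 44.2 eV/c = 2.3622 × 10^-26 kg·m/s.
Since f = pc/h for a photon, f = 1.069 × 10^16 Hz.
Converting to PHz: f = 10.69 PHz ≈ 10.7 PHz.

10.7 PHz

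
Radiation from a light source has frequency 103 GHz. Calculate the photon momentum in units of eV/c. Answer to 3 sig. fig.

4.26 × 10^-4 eV/c

Use h = 6.62607015 × 10^-34 J·s, c = 2.99792458 × 10^8 m/s, 1 eV = 1.602176634 × 10^-19 J.
First convert: f = 103 GHz = 1.03 × 10^11 Hz.
The photon relation is p = hf/c, giving p = 2.277 × 10^-31 kg·m/s.
Converting to eV/c: p = 4.260 × 10^-4 eV/c ≈ 4.26 × 10^-4 eV/c.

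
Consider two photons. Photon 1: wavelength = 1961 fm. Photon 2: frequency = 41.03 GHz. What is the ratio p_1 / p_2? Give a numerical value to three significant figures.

p_1 = 3.379 × 10^-22 kg·m/s (from wavelength = 1961 fm, via p = h/λ).
p_2 = 9.069 × 10^-32 kg·m/s (from frequency = 41.03 GHz, via p = hf/c).
Ratio = 3.379 × 10^-22 / 9.069 × 10^-32 = 3.73 × 10^9.

3.73 × 10^9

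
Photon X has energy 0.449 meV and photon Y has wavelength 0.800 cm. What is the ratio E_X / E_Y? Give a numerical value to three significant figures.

2.90

E_X = 7.194e-23 J (from energy = 0.449 meV, via E given directly).
E_Y = 2.483e-23 J (from wavelength = 0.800 cm, via E = hc/λ).
Ratio = 7.194e-23 / 2.483e-23 = 2.90.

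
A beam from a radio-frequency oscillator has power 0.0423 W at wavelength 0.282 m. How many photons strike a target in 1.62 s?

Total energy: E_total = P·t = 0.0423 × 1.62 = 0.06853 J.
Per-photon energy: E = 7.044 × 10^-25 J.
N = E_total / E_photon = 9.73 × 10^22.

9.73 × 10^22 photons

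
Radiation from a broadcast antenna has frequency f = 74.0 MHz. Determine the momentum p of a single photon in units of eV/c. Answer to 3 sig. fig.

3.06 × 10^-7 eV/c

Use h = 6.62607015 × 10^-34 J·s, c = 2.99792458 × 10^8 m/s, 1 eV = 1.602176634 × 10^-19 J.
Convert to SI: f = 74.0 MHz = 7.40 × 10^7 Hz.
Apply p = hf/c: p = 1.636 × 10^-34 kg·m/s.
Converting to eV/c: p = 3.060 × 10^-7 eV/c ≈ 3.06 × 10^-7 eV/c.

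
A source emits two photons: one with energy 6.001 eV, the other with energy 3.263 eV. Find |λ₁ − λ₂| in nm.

Using λ = hc/E: λ₁ = 2.0661 × 10^-7 m, λ₂ = 3.7997 × 10^-7 m.
|Δλ| = |2.0661 × 10^-7 − 3.7997 × 10^-7| = 1.73 × 10^-7 m = 173 nm.

173 nm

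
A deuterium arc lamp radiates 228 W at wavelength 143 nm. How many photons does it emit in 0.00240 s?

3.94e17 photons

Total energy: E_total = P·t = 228 × 0.00240 = 0.5472 J.
Per-photon energy: E = 1.389e-18 J.
N = E_total / E_photon = 3.94e17.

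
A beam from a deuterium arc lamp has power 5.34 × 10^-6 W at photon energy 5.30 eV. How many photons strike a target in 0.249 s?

1.57 × 10^12 photons

Total energy: E_total = P·t = 5.34 × 10^-6 × 0.249 = 1.330 × 10^-6 J.
Per-photon energy: E = 8.492 × 10^-19 J.
N = E_total / E_photon = 1.57 × 10^12.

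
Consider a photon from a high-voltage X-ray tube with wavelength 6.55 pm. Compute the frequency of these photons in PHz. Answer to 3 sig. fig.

4.58e4 PHz

Take c = 2.99792458e8 m/s.
First convert: λ = 6.55 pm = 6.55e-12 m.
The photon relation is f = c/λ, giving f = 4.577e19 Hz.
Converting to PHz: f = 45770 PHz ≈ 4.58e4 PHz.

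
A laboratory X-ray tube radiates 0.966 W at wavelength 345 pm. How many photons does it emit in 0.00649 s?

1.09·10^13 photons

Total energy: E_total = P·t = 0.966 × 0.00649 = 0.006269 J.
Per-photon energy: E = 5.758·10^-16 J.
N = E_total / E_photon = 1.09·10^13.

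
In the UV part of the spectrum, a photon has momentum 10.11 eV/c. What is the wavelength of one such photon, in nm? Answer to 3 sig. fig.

123 nm

In SI units: p = 10.11 eV/c = 5.4031 × 10^-27 kg·m/s.
The photon relation is λ = h/p, giving λ = 1.226 × 10^-7 m.
Converting to nm: λ = 122.6 nm ≈ 123 nm.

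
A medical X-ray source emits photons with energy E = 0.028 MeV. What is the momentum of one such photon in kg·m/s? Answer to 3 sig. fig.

(c = 2.99792458 × 10^8 m/s, 1 eV = 1.602176634 × 10^-19 J.)
In SI units: E = 0.028 MeV = 4.4861 × 10^-15 J.
The photon relation is p = E/c, giving p = 1.496 × 10^-23 kg·m/s.
So p ≈ 1.50 × 10^-23 kg·m/s.

1.50 × 10^-23 kg·m/s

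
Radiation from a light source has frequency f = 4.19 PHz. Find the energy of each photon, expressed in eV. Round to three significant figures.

17.3 eV

First convert: f = 4.19 PHz = 4.19 × 10^15 Hz.
For a photon E = hf, so E = 2.776 × 10^-18 J.
Converting to eV: E = 17.33 eV ≈ 17.3 eV.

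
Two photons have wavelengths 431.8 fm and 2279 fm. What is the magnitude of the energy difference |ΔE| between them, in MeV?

2.33 MeV

Using E = hc/λ: E₁ = 4.6004 × 10^-13 J, E₂ = 8.7163 × 10^-14 J.
|ΔE| = |4.6004 × 10^-13 − 8.7163 × 10^-14| = 3.73 × 10^-13 J = 2.33 MeV.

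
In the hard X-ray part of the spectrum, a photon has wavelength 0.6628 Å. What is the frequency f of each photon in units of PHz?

In SI units: λ = 0.6628 Å = 6.628e-11 m.
Since f = c/λ for a photon, f = 4.523e18 Hz.
Converting to PHz: f = 4523 PHz ≈ 4520 PHz.

4520 PHz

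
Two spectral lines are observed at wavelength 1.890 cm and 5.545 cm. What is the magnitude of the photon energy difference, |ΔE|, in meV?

Using E = hc/λ: E₁ = 1.0510 × 10^-23 J, E₂ = 3.5824 × 10^-24 J.
|ΔE| = |1.0510 × 10^-23 − 3.5824 × 10^-24| = 6.93 × 10^-24 J = 0.0432 meV.

0.0432 meV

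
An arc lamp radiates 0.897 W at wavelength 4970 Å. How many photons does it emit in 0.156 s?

Total energy: E_total = P·t = 0.897 × 0.156 = 0.1399 J.
Per-photon energy: E = 3.997e-19 J.
N = E_total / E_photon = 3.50e17.

3.50e17 photons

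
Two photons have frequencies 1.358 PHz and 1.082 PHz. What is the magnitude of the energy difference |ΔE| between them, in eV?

Using E = hf: E₁ = 8.9982e-19 J, E₂ = 7.1694e-19 J.
|ΔE| = |8.9982e-19 − 7.1694e-19| = 1.83e-19 J = 1.14 eV.

1.14 eV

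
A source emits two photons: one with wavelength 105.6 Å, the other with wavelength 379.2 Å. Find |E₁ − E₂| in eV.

84.7 eV

Using E = hc/λ: E₁ = 1.8811 × 10^-17 J, E₂ = 5.2385 × 10^-18 J.
|ΔE| = |1.8811 × 10^-17 − 5.2385 × 10^-18| = 1.36 × 10^-17 J = 84.7 eV.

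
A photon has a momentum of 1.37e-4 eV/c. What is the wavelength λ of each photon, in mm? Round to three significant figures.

9.05 mm

(h = 6.62607015e-34 J·s, c = 2.99792458e8 m/s, 1 eV = 1.602176634e-19 J.)
Convert to SI: p = 1.37e-4 eV/c = 7.3217e-32 kg·m/s.
For a photon λ = h/p, so λ = 0.009050 m.
Converting to mm: λ = 9.050 mm ≈ 9.05 mm.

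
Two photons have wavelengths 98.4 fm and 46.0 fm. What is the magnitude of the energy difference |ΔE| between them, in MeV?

Using E = hc/λ: E₁ = 2.019·10^-12 J, E₂ = 4.318·10^-12 J.
|ΔE| = |2.019·10^-12 − 4.318·10^-12| = 2.30·10^-12 J = 14.4 MeV.

14.4 MeV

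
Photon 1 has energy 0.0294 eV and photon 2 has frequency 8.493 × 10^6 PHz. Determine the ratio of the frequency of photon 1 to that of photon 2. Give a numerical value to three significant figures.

f_1 = 7.109 × 10^12 Hz (from energy = 0.0294 eV, via f = E/h).
f_2 = 8.493 × 10^21 Hz (from frequency = 8.493 × 10^6 PHz, via f given directly).
Ratio = 7.109 × 10^12 / 8.493 × 10^21 = 8.37 × 10^-10.

8.37 × 10^-10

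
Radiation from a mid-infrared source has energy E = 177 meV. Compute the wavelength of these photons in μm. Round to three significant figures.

(h = 6.62607015·10^-34 J·s, c = 2.99792458·10^8 m/s, 1 eV = 1.602176634·10^-19 J.)
First convert: E = 177 meV = 2.8359·10^-20 J.
Since λ = hc/E for a photon, λ = 7.005·10^-6 m.
Converting to μm: λ = 7.005 μm ≈ 7.00 μm.

7.00 μm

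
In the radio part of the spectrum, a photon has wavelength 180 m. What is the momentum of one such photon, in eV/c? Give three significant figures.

The photon relation is p = h/λ, giving p = 3.681·10^-36 kg·m/s.
Converting to eV/c: p = 6.888·10^-9 eV/c ≈ 6.89·10^-9 eV/c.

6.89·10^-9 eV/c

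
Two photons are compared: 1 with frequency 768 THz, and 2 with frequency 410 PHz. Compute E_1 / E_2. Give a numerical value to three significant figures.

E_1 = 5.089e-19 J (from frequency = 768 THz, via E = hf).
E_2 = 2.717e-16 J (from frequency = 410 PHz, via E = hf).
Ratio = 5.089e-19 / 2.717e-16 = 1.87e-3.

1.87e-3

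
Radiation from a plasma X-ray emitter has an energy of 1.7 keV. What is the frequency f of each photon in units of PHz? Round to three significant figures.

Take h = 6.62607015 × 10^-34 J·s, 1 eV = 1.602176634 × 10^-19 J.
First convert: E = 1.7 keV = 2.7237 × 10^-16 J.
The photon relation is f = E/h, giving f = 4.111 × 10^17 Hz.
Converting to PHz: f = 411.1 PHz ≈ 411 PHz.

411 PHz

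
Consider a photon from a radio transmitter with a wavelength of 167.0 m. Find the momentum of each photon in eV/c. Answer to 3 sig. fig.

7.42e-9 eV/c

The photon relation is p = h/λ, giving p = 3.968e-36 kg·m/s.
Converting to eV/c: p = 7.424e-9 eV/c ≈ 7.42e-9 eV/c.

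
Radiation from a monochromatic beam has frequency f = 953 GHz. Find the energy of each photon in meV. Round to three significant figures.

3.94 meV

Use h = 6.62607015e-34 J·s, 1 eV = 1.602176634e-19 J.
In SI units: f = 953 GHz = 9.53e11 Hz.
The photon relation is E = hf, giving E = 6.315e-22 J.
Converting to meV: E = 3.941 meV ≈ 3.94 meV.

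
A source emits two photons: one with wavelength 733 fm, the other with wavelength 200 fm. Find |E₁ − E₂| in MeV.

Using E = hc/λ: E₁ = 2.710e-13 J, E₂ = 9.932e-13 J.
|ΔE| = |2.710e-13 − 9.932e-13| = 7.22e-13 J = 4.51 MeV.

4.51 MeV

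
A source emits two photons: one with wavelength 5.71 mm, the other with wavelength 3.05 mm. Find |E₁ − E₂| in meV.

0.189 meV

Using E = hc/λ: E₁ = 3.479·10^-23 J, E₂ = 6.513·10^-23 J.
|ΔE| = |3.479·10^-23 − 6.513·10^-23| = 3.03·10^-23 J = 0.189 meV.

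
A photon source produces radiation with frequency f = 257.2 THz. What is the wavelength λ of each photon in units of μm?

1.17 μm

Use c = 2.99792458·10^8 m/s.
In SI units: f = 257.2 THz = 2.572·10^14 Hz.
For a photon λ = c/f, so λ = 1.166·10^-6 m.
Converting to μm: λ = 1.166 μm ≈ 1.17 μm.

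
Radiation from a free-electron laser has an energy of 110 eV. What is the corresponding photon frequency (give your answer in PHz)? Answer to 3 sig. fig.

26.6 PHz

In SI units: E = 110 eV = 1.7624 × 10^-17 J.
Apply f = E/h: f = 2.660 × 10^16 Hz.
Converting to PHz: f = 26.60 PHz ≈ 26.6 PHz.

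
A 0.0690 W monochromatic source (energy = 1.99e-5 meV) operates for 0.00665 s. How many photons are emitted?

Total energy: E_total = P·t = 0.0690 × 0.00665 = 4.589e-4 J.
Per-photon energy: E = 3.188e-27 J.
N = E_total / E_photon = 1.44e23.

1.44e23 photons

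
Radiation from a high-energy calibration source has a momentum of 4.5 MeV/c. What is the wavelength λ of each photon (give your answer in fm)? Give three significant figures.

First convert: p = 4.5 MeV/c = 2.4049 × 10^-21 kg·m/s.
For a photon λ = h/p, so λ = 2.755 × 10^-13 m.
Converting to fm: λ = 275.5 fm ≈ 276 fm.

276 fm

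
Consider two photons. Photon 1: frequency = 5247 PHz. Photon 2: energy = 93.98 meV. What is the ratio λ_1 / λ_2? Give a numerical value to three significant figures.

4.33e-6

λ_1 = 5.714e-11 m (from frequency = 5247 PHz, via λ = c/f).
λ_2 = 1.319e-5 m (from energy = 93.98 meV, via λ = hc/E).
Ratio = 5.714e-11 / 1.319e-5 = 4.33e-6.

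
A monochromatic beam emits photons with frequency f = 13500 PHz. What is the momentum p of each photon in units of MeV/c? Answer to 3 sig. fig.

Use h = 6.62607015e-34 J·s, c = 2.99792458e8 m/s, 1 eV = 1.602176634e-19 J.
Convert to SI: f = 13500 PHz = 1.35e19 Hz.
Since p = hf/c for a photon, p = 2.984e-23 kg·m/s.
Converting to MeV/c: p = 0.05583 MeV/c ≈ 0.0558 MeV/c.

0.0558 MeV/c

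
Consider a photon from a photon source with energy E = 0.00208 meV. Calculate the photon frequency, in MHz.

(h = 6.62607015 × 10^-34 J·s, 1 eV = 1.602176634 × 10^-19 J.)
Convert to SI: E = 0.00208 meV = 3.3325 × 10^-25 J.
Since f = E/h for a photon, f = 5.029 × 10^8 Hz.
Converting to MHz: f = 502.9 MHz ≈ 503 MHz.

503 MHz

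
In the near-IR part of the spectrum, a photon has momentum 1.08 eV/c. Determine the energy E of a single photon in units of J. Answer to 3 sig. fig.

1.73 × 10^-19 J

First convert: p = 1.08 eV/c = 5.7718 × 10^-28 kg·m/s.
Apply E = pc: E = 1.730 × 10^-19 J.
So E ≈ 1.73 × 10^-19 J.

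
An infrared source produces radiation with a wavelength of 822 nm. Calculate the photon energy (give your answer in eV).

1.51 eV

Convert to SI: λ = 822 nm = 8.22e-7 m.
For a photon E = hc/λ, so E = 2.417e-19 J.
Converting to eV: E = 1.508 eV ≈ 1.51 eV.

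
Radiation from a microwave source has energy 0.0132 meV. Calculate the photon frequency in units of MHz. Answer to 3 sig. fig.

3190 MHz

Take h = 6.62607015e-34 J·s, 1 eV = 1.602176634e-19 J.
First convert: E = 0.0132 meV = 2.1149e-24 J.
The photon relation is f = E/h, giving f = 3.192e9 Hz.
Converting to MHz: f = 3192 MHz ≈ 3190 MHz.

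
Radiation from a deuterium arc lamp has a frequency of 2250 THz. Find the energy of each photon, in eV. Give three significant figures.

Take h = 6.62607015 × 10^-34 J·s, 1 eV = 1.602176634 × 10^-19 J.
First convert: f = 2250 THz = 2.25 × 10^15 Hz.
The photon relation is E = hf, giving E = 1.491 × 10^-18 J.
Converting to eV: E = 9.305 eV ≈ 9.31 eV.

9.31 eV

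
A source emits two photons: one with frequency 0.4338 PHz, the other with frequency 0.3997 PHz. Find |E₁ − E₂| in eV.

0.141 eV

Using E = hf: E₁ = 2.8744e-19 J, E₂ = 2.6484e-19 J.
|ΔE| = |2.8744e-19 − 2.6484e-19| = 2.26e-20 J = 0.141 eV.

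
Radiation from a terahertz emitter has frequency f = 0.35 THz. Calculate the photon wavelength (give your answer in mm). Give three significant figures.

0.857 mm

In SI units: f = 0.35 THz = 3.5 × 10^11 Hz.
For a photon λ = c/f, so λ = 8.565 × 10^-4 m.
Converting to mm: λ = 0.8565 mm ≈ 0.857 mm.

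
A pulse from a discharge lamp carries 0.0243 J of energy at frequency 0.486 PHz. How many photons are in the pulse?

7.55e16 photons

Per-photon energy: E = 3.220e-19 J (from frequency = 0.486 PHz).
N = E_total / E_photon = 0.0243 J / 3.220e-19 J = 7.55e16.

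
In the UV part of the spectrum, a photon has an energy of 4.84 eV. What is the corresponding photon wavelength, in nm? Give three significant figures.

256 nm

First convert: E = 4.84 eV = 7.7545e-19 J.
For a photon λ = hc/E, so λ = 2.562e-7 m.
Converting to nm: λ = 256.2 nm ≈ 256 nm.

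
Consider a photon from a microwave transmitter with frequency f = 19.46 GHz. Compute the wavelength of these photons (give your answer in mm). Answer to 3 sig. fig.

Use c = 2.99792458e8 m/s.
First convert: f = 19.46 GHz = 1.946e10 Hz.
The photon relation is λ = c/f, giving λ = 0.01541 m.
Converting to mm: λ = 15.41 mm ≈ 15.4 mm.

15.4 mm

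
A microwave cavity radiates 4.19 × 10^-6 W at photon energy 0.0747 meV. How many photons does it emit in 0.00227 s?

7.95 × 10^14 photons

Total energy: E_total = P·t = 4.19 × 10^-6 × 0.00227 = 9.511 × 10^-9 J.
Per-photon energy: E = 1.197 × 10^-23 J.
N = E_total / E_photon = 7.95 × 10^14.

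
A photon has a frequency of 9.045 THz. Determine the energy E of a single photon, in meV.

37.4 meV

Use h = 6.62607015 × 10^-34 J·s, 1 eV = 1.602176634 × 10^-19 J.
First convert: f = 9.045 THz = 9.045 × 10^12 Hz.
Apply E = hf: E = 5.993 × 10^-21 J.
Converting to meV: E = 37.41 meV ≈ 37.4 meV.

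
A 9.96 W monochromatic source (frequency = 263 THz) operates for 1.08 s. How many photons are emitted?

Total energy: E_total = P·t = 9.96 × 1.08 = 10.76 J.
Per-photon energy: E = 1.743·10^-19 J.
N = E_total / E_photon = 6.17·10^19.

6.17·10^19 photons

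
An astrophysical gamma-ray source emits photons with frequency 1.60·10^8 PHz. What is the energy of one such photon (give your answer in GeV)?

0.662 GeV

Take h = 6.62607015·10^-34 J·s, 1 eV = 1.602176634·10^-19 J.
First convert: f = 1.60·10^8 PHz = 1.60·10^23 Hz.
Since E = hf for a photon, E = 1.060·10^-10 J.
Converting to GeV: E = 0.6617 GeV ≈ 0.662 GeV.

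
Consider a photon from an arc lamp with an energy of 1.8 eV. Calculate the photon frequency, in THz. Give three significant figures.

435 THz

(h = 6.62607015e-34 J·s, 1 eV = 1.602176634e-19 J.)
First convert: E = 1.8 eV = 2.8839e-19 J.
Apply f = E/h: f = 4.352e14 Hz.
Converting to THz: f = 435.2 THz ≈ 435 THz.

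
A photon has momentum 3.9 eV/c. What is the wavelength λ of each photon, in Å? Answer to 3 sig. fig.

3180 Å

Use h = 6.62607015 × 10^-34 J·s, c = 2.99792458 × 10^8 m/s, 1 eV = 1.602176634 × 10^-19 J.
First convert: p = 3.9 eV/c = 2.0843 × 10^-27 kg·m/s.
For a photon λ = h/p, so λ = 3.179 × 10^-7 m.
Converting to Å: λ = 3179 Å ≈ 3180 Å.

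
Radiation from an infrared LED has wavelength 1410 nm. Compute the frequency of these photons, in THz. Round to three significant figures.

(c = 2.99792458 × 10^8 m/s.)
Convert to SI: λ = 1410 nm = 1.41 × 10^-6 m.
Apply f = c/λ: f = 2.126 × 10^14 Hz.
Converting to THz: f = 212.6 THz ≈ 213 THz.

213 THz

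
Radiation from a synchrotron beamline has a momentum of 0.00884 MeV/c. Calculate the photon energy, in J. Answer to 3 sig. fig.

1.42e-15 J

In SI units: p = 0.00884 MeV/c = 4.7243e-24 kg·m/s.
Since E = pc for a photon, E = 1.416e-15 J.
So E ≈ 1.42e-15 J.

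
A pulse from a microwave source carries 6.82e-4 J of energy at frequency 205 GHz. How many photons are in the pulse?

5.02e18 photons

Per-photon energy: E = 1.358e-22 J (from frequency = 205 GHz).
N = E_total / E_photon = 6.82e-4 J / 1.358e-22 J = 5.02e18.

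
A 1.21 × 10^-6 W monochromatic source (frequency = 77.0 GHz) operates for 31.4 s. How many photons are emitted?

Total energy: E_total = P·t = 1.21 × 10^-6 × 31.4 = 3.799 × 10^-5 J.
Per-photon energy: E = 5.102 × 10^-23 J.
N = E_total / E_photon = 7.45 × 10^17.

7.45 × 10^17 photons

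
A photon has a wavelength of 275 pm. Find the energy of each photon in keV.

4.51 keV

Use h = 6.62607015e-34 J·s, c = 2.99792458e8 m/s, 1 eV = 1.602176634e-19 J.
In SI units: λ = 275 pm = 2.75e-10 m.
Apply E = hc/λ: E = 7.223e-16 J.
Converting to keV: E = 4.509 keV ≈ 4.51 keV.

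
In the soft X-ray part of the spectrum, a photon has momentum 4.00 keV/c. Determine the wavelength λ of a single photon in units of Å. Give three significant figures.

First convert: p = 4.00 keV/c = 2.1377e-24 kg·m/s.
Apply λ = h/p: λ = 3.100e-10 m.
Converting to Å: λ = 3.100 Å ≈ 3.10 Å.

3.10 Å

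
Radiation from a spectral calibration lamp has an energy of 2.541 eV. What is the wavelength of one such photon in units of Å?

4880 Å

Use h = 6.62607015 × 10^-34 J·s, c = 2.99792458 × 10^8 m/s, 1 eV = 1.602176634 × 10^-19 J.
In SI units: E = 2.541 eV = 4.0711 × 10^-19 J.
The photon relation is λ = hc/E, giving λ = 4.879 × 10^-7 m.
Converting to Å: λ = 4879 Å ≈ 4880 Å.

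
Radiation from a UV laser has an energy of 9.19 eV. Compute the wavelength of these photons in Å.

(h = 6.62607015e-34 J·s, c = 2.99792458e8 m/s, 1 eV = 1.602176634e-19 J.)
Convert to SI: E = 9.19 eV = 1.4724e-18 J.
For a photon λ = hc/E, so λ = 1.349e-7 m.
Converting to Å: λ = 1349 Å ≈ 1350 Å.

1350 Å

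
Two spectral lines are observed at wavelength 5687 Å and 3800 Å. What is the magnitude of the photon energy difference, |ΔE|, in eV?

Using E = hc/λ: E₁ = 3.4930 × 10^-19 J, E₂ = 5.2275 × 10^-19 J.
|ΔE| = |3.4930 × 10^-19 − 5.2275 × 10^-19| = 1.73 × 10^-19 J = 1.08 eV.

1.08 eV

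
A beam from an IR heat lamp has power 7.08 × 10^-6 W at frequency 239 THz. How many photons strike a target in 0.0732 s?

Total energy: E_total = P·t = 7.08 × 10^-6 × 0.0732 = 5.183 × 10^-7 J.
Per-photon energy: E = 1.584 × 10^-19 J.
N = E_total / E_photon = 3.27 × 10^12.

3.27 × 10^12 photons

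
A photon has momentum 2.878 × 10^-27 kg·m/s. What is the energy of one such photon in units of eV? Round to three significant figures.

5.39 eV

Apply E = pc: E = 8.628 × 10^-19 J.
Converting to eV: E = 5.385 eV ≈ 5.39 eV.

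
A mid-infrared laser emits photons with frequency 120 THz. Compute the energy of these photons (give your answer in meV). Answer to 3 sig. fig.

In SI units: f = 120 THz = 1.2e14 Hz.
Since E = hf for a photon, E = 7.951e-20 J.
Converting to meV: E = 496.3 meV ≈ 496 meV.

496 meV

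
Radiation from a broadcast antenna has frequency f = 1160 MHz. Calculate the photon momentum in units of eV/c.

First convert: f = 1160 MHz = 1.16e9 Hz.
Apply p = hf/c: p = 2.564e-33 kg·m/s.
Converting to eV/c: p = 4.797e-6 eV/c ≈ 4.80e-6 eV/c.

4.80e-6 eV/c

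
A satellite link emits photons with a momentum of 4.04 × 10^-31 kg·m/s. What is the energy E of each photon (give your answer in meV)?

0.756 meV

For a photon E = pc, so E = 1.211 × 10^-22 J.
Converting to meV: E = 0.7559 meV ≈ 0.756 meV.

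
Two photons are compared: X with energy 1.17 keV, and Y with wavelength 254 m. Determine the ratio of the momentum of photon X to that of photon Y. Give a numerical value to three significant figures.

p_X = 6.253 × 10^-25 kg·m/s (from energy = 1.17 keV, via p = E/c).
p_Y = 2.609 × 10^-36 kg·m/s (from wavelength = 254 m, via p = h/λ).
Ratio = 6.253 × 10^-25 / 2.609 × 10^-36 = 2.40 × 10^11.

2.40 × 10^11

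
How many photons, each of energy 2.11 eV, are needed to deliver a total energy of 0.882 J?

2.61 × 10^18 photons

Per-photon energy: E = 3.381 × 10^-19 J (from energy = 2.11 eV).
N = E_total / E_photon = 0.882 J / 3.381 × 10^-19 J = 2.61 × 10^18.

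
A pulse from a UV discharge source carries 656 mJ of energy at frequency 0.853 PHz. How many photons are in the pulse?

Per-photon energy: E = 5.652 × 10^-19 J (from frequency = 0.853 PHz).
N = E_total / E_photon = 0.656 J / 5.652 × 10^-19 J = 1.16 × 10^18.

1.16 × 10^18 photons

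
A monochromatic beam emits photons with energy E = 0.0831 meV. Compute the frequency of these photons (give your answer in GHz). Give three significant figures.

In SI units: E = 0.0831 meV = 1.3314 × 10^-23 J.
For a photon f = E/h, so f = 2.009 × 10^10 Hz.
Converting to GHz: f = 20.09 GHz ≈ 20.1 GHz.

20.1 GHz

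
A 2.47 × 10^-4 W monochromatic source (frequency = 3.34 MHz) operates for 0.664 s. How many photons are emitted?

7.41 × 10^22 photons

Total energy: E_total = P·t = 2.47 × 10^-4 × 0.664 = 1.640 × 10^-4 J.
Per-photon energy: E = 2.213 × 10^-27 J.
N = E_total / E_photon = 7.41 × 10^22.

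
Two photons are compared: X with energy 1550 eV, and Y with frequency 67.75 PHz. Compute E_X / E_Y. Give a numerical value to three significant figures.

E_X = 2.483e-16 J (from energy = 1550 eV, via E given directly).
E_Y = 4.489e-17 J (from frequency = 67.75 PHz, via E = hf).
Ratio = 2.483e-16 / 4.489e-17 = 5.53.

5.53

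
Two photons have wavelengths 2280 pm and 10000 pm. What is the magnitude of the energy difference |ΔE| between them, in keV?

Using E = hc/λ: E₁ = 8.712e-17 J, E₂ = 1.986e-17 J.
|ΔE| = |8.712e-17 − 1.986e-17| = 6.73e-17 J = 0.420 keV.

0.420 keV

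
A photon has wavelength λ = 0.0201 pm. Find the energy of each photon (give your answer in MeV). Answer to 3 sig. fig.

61.7 MeV

Take h = 6.62607015 × 10^-34 J·s, c = 2.99792458 × 10^8 m/s, 1 eV = 1.602176634 × 10^-19 J.
First convert: λ = 0.0201 pm = 2.01 × 10^-14 m.
The photon relation is E = hc/λ, giving E = 9.883 × 10^-12 J.
Converting to MeV: E = 61.68 MeV ≈ 61.7 MeV.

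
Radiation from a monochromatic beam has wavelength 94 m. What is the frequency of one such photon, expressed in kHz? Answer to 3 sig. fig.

Apply f = c/λ: f = 3.189 × 10^6 Hz.
Converting to kHz: f = 3189 kHz ≈ 3190 kHz.

3190 kHz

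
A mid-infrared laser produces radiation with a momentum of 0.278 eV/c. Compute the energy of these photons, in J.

4.45·10^-20 J

In SI units: p = 0.278 eV/c = 1.4857·10^-28 kg·m/s.
The photon relation is E = pc, giving E = 4.454·10^-20 J.
So E ≈ 4.45·10^-20 J.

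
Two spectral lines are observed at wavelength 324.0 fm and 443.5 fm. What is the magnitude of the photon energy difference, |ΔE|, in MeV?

Using E = hc/λ: E₁ = 6.1310·10^-13 J, E₂ = 4.4790·10^-13 J.
|ΔE| = |6.1310·10^-13 − 4.4790·10^-13| = 1.65·10^-13 J = 1.03 MeV.

1.03 MeV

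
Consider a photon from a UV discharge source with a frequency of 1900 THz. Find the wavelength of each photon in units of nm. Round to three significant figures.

Take c = 2.99792458e8 m/s.
First convert: f = 1900 THz = 1.9e15 Hz.
For a photon λ = c/f, so λ = 1.578e-7 m.
Converting to nm: λ = 157.8 nm ≈ 158 nm.

158 nm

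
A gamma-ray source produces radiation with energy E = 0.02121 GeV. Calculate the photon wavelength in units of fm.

Take h = 6.62607015 × 10^-34 J·s, c = 2.99792458 × 10^8 m/s, 1 eV = 1.602176634 × 10^-19 J.
First convert: E = 0.02121 GeV = 3.3982 × 10^-12 J.
The photon relation is λ = hc/E, giving λ = 5.846 × 10^-14 m.
Converting to fm: λ = 58.46 fm ≈ 58.5 fm.

58.5 fm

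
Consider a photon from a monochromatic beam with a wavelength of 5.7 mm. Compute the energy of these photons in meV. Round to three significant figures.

0.218 meV

(h = 6.62607015·10^-34 J·s, c = 2.99792458·10^8 m/s, 1 eV = 1.602176634·10^-19 J.)
In SI units: λ = 5.7 mm = 0.0057 m.
The photon relation is E = hc/λ, giving E = 3.485·10^-23 J.
Converting to meV: E = 0.2175 meV ≈ 0.218 meV.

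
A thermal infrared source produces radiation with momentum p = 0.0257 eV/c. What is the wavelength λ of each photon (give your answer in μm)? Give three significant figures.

Take h = 6.62607015e-34 J·s, c = 2.99792458e8 m/s, 1 eV = 1.602176634e-19 J.
Convert to SI: p = 0.0257 eV/c = 1.3735e-29 kg·m/s.
The photon relation is λ = h/p, giving λ = 4.824e-5 m.
Converting to μm: λ = 48.24 μm ≈ 48.2 μm.

48.2 μm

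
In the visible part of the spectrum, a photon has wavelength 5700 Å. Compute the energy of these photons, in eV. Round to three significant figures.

2.18 eV

In SI units: λ = 5700 Å = 5.7 × 10^-7 m.
The photon relation is E = hc/λ, giving E = 3.485 × 10^-19 J.
Converting to eV: E = 2.175 eV ≈ 2.18 eV.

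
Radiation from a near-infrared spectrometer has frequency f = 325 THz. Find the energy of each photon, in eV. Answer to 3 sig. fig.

1.34 eV

In SI units: f = 325 THz = 3.25 × 10^14 Hz.
The photon relation is E = hf, giving E = 2.153 × 10^-19 J.
Converting to eV: E = 1.344 eV ≈ 1.34 eV.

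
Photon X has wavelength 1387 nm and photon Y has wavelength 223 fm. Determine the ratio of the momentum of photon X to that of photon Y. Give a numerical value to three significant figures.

p_X = 4.777 × 10^-28 kg·m/s (from wavelength = 1387 nm, via p = h/λ).
p_Y = 2.971 × 10^-21 kg·m/s (from wavelength = 223 fm, via p = h/λ).
Ratio = 4.777 × 10^-28 / 2.971 × 10^-21 = 1.61 × 10^-7.

1.61 × 10^-7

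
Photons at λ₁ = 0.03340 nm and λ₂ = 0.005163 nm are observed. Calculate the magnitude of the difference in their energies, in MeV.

0.203 MeV

Using E = hc/λ: E₁ = 5.9474e-15 J, E₂ = 3.8475e-14 J.
|ΔE| = |5.9474e-15 − 3.8475e-14| = 3.25e-14 J = 0.203 MeV.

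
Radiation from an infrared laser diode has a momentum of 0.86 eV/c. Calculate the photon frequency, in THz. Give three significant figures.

208 THz

Convert to SI: p = 0.86 eV/c = 4.5961 × 10^-28 kg·m/s.
The photon relation is f = pc/h, giving f = 2.079 × 10^14 Hz.
Converting to THz: f = 207.9 THz ≈ 208 THz.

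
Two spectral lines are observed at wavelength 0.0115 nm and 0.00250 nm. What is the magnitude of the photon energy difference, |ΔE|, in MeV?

Using E = hc/λ: E₁ = 1.727e-14 J, E₂ = 7.946e-14 J.
|ΔE| = |1.727e-14 − 7.946e-14| = 6.22e-14 J = 0.388 MeV.

0.388 MeV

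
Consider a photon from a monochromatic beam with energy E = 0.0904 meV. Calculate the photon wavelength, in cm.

1.37 cm

Use h = 6.62607015e-34 J·s, c = 2.99792458e8 m/s, 1 eV = 1.602176634e-19 J.
First convert: E = 0.0904 meV = 1.4484e-23 J.
Since λ = hc/E for a photon, λ = 0.01372 m.
Converting to cm: λ = 1.372 cm ≈ 1.37 cm.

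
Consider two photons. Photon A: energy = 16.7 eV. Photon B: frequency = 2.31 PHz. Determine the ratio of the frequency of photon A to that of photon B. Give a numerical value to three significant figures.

f_A = 4.038 × 10^15 Hz (from energy = 16.7 eV, via f = E/h).
f_B = 2.310 × 10^15 Hz (from frequency = 2.31 PHz, via f given directly).
Ratio = 4.038 × 10^15 / 2.310 × 10^15 = 1.75.

1.75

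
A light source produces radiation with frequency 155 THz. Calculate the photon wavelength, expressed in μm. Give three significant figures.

1.93 μm

Convert to SI: f = 155 THz = 1.55 × 10^14 Hz.
The photon relation is λ = c/f, giving λ = 1.934 × 10^-6 m.
Converting to μm: λ = 1.934 μm ≈ 1.93 μm.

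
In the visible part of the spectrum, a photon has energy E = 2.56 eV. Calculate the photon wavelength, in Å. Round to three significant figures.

4840 Å

Take h = 6.62607015 × 10^-34 J·s, c = 2.99792458 × 10^8 m/s, 1 eV = 1.602176634 × 10^-19 J.
First convert: E = 2.56 eV = 4.1016 × 10^-19 J.
For a photon λ = hc/E, so λ = 4.843 × 10^-7 m.
Converting to Å: λ = 4843 Å ≈ 4840 Å.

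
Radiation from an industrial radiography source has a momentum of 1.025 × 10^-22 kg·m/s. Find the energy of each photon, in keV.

192 keV

Take c = 2.99792458 × 10^8 m/s, 1 eV = 1.602176634 × 10^-19 J.
The photon relation is E = pc, giving E = 3.073 × 10^-14 J.
Converting to keV: E = 191.8 keV ≈ 192 keV.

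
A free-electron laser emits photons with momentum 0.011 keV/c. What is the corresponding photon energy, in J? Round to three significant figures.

Take c = 2.99792458e8 m/s, 1 eV = 1.602176634e-19 J.
Convert to SI: p = 0.011 keV/c = 5.8787e-27 kg·m/s.
Apply E = pc: E = 1.762e-18 J.
So E ≈ 1.76e-18 J.

1.76e-18 J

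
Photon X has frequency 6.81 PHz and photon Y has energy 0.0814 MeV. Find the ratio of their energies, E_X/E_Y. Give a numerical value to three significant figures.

E_X = 4.512 × 10^-18 J (from frequency = 6.81 PHz, via E = hf).
E_Y = 1.304 × 10^-14 J (from energy = 0.0814 MeV, via E given directly).
Ratio = 4.512 × 10^-18 / 1.304 × 10^-14 = 3.46 × 10^-4.

3.46 × 10^-4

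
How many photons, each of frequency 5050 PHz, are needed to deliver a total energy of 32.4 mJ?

9.68 × 10^12 photons

Per-photon energy: E = 3.346 × 10^-15 J (from frequency = 5050 PHz).
N = E_total / E_photon = 0.0324 J / 3.346 × 10^-15 J = 9.68 × 10^12.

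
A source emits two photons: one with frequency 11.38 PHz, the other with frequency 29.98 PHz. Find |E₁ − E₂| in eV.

76.9 eV

Using E = hf: E₁ = 7.5405 × 10^-18 J, E₂ = 1.9865 × 10^-17 J.
|ΔE| = |7.5405 × 10^-18 − 1.9865 × 10^-17| = 1.23 × 10^-17 J = 76.9 eV.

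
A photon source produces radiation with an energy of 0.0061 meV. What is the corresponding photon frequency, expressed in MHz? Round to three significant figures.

1470 MHz

(h = 6.62607015e-34 J·s, 1 eV = 1.602176634e-19 J.)
In SI units: E = 0.0061 meV = 9.7733e-25 J.
Since f = E/h for a photon, f = 1.475e9 Hz.
Converting to MHz: f = 1475 MHz ≈ 1470 MHz.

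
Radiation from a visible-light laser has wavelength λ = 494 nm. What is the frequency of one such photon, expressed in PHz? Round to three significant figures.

0.607 PHz

In SI units: λ = 494 nm = 4.94e-7 m.
Apply f = c/λ: f = 6.069e14 Hz.
Converting to PHz: f = 0.6069 PHz ≈ 0.607 PHz.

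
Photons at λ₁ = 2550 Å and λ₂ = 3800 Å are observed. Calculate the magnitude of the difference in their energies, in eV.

Using E = hc/λ: E₁ = 7.790e-19 J, E₂ = 5.227e-19 J.
|ΔE| = |7.790e-19 − 5.227e-19| = 2.56e-19 J = 1.60 eV.

1.60 eV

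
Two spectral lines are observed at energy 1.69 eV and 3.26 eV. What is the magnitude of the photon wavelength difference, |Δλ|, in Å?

3530 Å

Using λ = hc/E: λ₁ = 7.336e-7 m, λ₂ = 3.803e-7 m.
|Δλ| = |7.336e-7 − 3.803e-7| = 3.53e-7 m = 3530 Å.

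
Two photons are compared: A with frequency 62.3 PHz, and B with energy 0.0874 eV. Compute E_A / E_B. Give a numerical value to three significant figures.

E_A = 4.128e-17 J (from frequency = 62.3 PHz, via E = hf).
E_B = 1.400e-20 J (from energy = 0.0874 eV, via E given directly).
Ratio = 4.128e-17 / 1.400e-20 = 2950.

2950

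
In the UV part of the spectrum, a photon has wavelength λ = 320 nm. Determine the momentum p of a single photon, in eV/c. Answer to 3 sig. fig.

3.87 eV/c

First convert: λ = 320 nm = 3.2e-7 m.
For a photon p = h/λ, so p = 2.071e-27 kg·m/s.
Converting to eV/c: p = 3.875 eV/c ≈ 3.87 eV/c.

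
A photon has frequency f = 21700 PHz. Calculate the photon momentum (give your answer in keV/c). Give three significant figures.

89.7 keV/c

Use h = 6.62607015 × 10^-34 J·s, c = 2.99792458 × 10^8 m/s, 1 eV = 1.602176634 × 10^-19 J.
First convert: f = 21700 PHz = 2.17 × 10^19 Hz.
For a photon p = hf/c, so p = 4.796 × 10^-23 kg·m/s.
Converting to keV/c: p = 89.74 keV/c ≈ 89.7 keV/c.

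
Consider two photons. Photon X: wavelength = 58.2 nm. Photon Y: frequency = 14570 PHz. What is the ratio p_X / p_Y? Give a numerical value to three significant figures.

3.54e-4

p_X = 1.139e-26 kg·m/s (from wavelength = 58.2 nm, via p = h/λ).
p_Y = 3.220e-23 kg·m/s (from frequency = 14570 PHz, via p = hf/c).
Ratio = 1.139e-26 / 3.220e-23 = 3.54e-4.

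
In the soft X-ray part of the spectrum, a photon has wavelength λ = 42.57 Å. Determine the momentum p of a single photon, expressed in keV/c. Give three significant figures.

0.291 keV/c

In SI units: λ = 42.57 Å = 4.257e-9 m.
Apply p = h/λ: p = 1.557e-25 kg·m/s.
Converting to keV/c: p = 0.2912 keV/c ≈ 0.291 keV/c.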